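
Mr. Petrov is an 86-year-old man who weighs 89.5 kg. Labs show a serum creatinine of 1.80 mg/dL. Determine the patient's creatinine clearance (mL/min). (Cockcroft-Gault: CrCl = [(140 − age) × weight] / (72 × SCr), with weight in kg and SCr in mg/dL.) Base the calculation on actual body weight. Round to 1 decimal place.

CrCl = (140 − 86) × 89.5 / (72 × 1.8) = 4833.0 / 129.60 ≈ 37.3 mL/min

37.3 mL/min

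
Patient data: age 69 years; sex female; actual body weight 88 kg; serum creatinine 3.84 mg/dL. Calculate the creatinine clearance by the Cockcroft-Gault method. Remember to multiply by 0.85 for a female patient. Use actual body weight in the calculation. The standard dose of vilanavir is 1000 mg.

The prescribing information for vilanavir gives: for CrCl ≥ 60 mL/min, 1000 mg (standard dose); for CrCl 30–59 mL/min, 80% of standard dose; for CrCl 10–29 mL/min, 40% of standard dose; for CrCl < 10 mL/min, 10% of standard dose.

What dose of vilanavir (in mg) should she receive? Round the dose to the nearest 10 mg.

400 mg

CrCl = (140 − 69) × 88 / (72 × 3.84) × 0.85 = 6248.0 / 276.48 × 0.85 ≈ 19.2 mL/min
CrCl ≈ 19 mL/min → bracket 10–29 mL/min.
40% of 1000 mg = 400 mg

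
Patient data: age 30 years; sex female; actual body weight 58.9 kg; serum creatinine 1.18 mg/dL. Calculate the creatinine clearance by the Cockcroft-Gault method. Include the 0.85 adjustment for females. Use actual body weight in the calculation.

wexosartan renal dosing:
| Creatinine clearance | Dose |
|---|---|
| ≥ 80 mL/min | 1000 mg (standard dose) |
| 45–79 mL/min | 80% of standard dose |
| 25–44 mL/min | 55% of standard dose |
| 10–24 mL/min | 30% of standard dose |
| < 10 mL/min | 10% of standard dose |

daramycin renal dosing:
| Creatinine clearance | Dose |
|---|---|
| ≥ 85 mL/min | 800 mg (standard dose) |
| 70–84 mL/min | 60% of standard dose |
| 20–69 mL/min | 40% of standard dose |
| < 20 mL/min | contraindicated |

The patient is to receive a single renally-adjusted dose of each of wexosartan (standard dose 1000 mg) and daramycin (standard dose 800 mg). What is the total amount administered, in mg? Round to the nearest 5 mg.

1120 mg

CrCl = (140 − 30) × 58.9 / (72 × 1.18) × 0.85 = 6479.0 / 84.96 × 0.85 ≈ 64.8 mL/min
CrCl ≈ 65 mL/min.
wexosartan: 45–79 mL/min → 80% of 1000 mg = 800 mg.
daramycin: 20–69 mL/min → 40% of 800 mg = 320 mg.
Total = 800 + 320 = 1120 mg.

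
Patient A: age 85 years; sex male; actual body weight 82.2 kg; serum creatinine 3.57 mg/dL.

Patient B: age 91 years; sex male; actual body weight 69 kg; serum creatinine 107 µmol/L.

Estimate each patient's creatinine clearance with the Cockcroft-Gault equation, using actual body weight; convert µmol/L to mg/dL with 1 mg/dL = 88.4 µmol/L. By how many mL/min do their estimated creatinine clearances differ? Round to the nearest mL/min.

Patient A: CrCl = (140 − 85) × 82.2 / (72 × 3.57) = 4521.0 / 257.04 ≈ 17.6 mL/min
Patient B: SCr = 107 / 88.4 = 1.21 mg/dL
Patient B: CrCl = (140 − 91) × 69 / (72 × 1.21) = 3381.0 / 87.12 ≈ 38.8 mL/min
|17.6 − 38.8| = 21.2 mL/min

21 mL/min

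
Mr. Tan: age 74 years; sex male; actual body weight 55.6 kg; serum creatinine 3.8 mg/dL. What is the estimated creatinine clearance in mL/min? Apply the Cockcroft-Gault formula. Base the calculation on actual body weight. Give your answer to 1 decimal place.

CrCl = (140 − 74) × 55.6 / (72 × 3.8) = 3669.6 / 273.60 ≈ 13.4 mL/min

13.4 mL/min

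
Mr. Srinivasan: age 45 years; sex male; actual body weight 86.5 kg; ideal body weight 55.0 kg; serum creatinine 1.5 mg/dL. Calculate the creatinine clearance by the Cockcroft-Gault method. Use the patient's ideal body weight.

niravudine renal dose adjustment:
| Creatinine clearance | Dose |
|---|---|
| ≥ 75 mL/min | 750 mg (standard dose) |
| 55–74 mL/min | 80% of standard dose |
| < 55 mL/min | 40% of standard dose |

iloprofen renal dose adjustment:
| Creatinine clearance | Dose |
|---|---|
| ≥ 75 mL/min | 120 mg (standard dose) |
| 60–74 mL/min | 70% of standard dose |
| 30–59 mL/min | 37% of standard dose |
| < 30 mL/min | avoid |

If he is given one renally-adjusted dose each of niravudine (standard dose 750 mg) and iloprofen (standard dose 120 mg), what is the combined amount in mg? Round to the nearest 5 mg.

CrCl = (140 − 45) × 55 / (72 × 1.5) = 5225.0 / 108.00 ≈ 48.4 mL/min
CrCl ≈ 48 mL/min.
niravudine: < 55 mL/min → 40% of 750 mg = 300 mg.
iloprofen: 30–59 mL/min → 37% of 120 mg = 44.4 mg.
Total = 300 + 44.4 = 344.4 mg.

345 mg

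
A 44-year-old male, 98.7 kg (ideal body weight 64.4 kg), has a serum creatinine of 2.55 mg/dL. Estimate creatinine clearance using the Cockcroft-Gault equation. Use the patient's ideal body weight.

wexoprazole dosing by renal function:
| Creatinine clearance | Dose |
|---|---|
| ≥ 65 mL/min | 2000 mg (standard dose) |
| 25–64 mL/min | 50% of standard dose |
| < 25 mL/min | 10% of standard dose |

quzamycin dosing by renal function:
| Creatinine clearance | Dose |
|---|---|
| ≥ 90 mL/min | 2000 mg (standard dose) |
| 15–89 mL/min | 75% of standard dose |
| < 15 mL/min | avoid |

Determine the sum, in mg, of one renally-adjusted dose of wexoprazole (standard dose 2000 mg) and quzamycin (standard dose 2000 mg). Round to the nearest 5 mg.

CrCl = (140 − 44) × 64.4 / (72 × 2.55) = 6182.4 / 183.60 ≈ 33.7 mL/min
CrCl ≈ 34 mL/min.
wexoprazole: 25–64 mL/min → 50% of 2000 mg = 1000 mg.
quzamycin: 15–89 mL/min → 75% of 2000 mg = 1500 mg.
Total = 1000 + 1500 = 2500 mg.

2500 mg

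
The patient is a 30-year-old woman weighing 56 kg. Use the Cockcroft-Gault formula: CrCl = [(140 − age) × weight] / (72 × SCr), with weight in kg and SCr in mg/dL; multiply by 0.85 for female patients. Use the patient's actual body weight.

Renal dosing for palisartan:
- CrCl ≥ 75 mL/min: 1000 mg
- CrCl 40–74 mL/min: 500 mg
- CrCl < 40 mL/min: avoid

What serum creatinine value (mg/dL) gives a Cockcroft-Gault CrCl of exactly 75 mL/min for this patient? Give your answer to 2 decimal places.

0.97 mg/dL

Standard dose requires CrCl ≥ 75 mL/min.
Set (140 − 30) × 56 × 0.85 / (72 × SCr) = 75
SCr = (140 − 30) × 56 × 0.85 / (72 × 75) = 0.970 mg/dL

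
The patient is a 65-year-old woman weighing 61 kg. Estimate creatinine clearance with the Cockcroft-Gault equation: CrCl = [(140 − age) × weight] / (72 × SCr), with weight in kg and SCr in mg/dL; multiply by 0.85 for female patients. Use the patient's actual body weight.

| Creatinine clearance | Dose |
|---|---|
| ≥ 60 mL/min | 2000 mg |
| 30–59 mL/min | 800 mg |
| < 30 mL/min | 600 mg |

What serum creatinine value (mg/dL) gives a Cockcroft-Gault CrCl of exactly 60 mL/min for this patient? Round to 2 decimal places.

Standard dose requires CrCl ≥ 60 mL/min.
Set (140 − 65) × 61 × 0.85 / (72 × SCr) = 60
SCr = (140 − 65) × 61 × 0.85 / (72 × 60) = 0.900 mg/dL

0.90 mg/dL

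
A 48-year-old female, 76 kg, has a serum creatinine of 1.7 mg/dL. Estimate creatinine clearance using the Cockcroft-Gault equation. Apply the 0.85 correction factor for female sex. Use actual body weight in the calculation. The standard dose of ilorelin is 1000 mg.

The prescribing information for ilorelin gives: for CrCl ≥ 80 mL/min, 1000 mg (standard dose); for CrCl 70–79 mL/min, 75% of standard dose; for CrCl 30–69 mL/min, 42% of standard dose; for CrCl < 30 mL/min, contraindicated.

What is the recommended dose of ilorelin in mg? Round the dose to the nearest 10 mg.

420 mg

CrCl = (140 − 48) × 76 / (72 × 1.7) × 0.85 = 6992.0 / 122.40 × 0.85 ≈ 48.6 mL/min
CrCl ≈ 49 mL/min → bracket 30–69 mL/min.
42% of 1000 mg = 420 mg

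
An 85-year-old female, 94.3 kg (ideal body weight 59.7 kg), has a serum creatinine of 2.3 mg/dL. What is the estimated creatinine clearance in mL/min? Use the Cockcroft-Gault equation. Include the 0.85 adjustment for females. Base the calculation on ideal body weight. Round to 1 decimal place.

16.9 mL/min

CrCl = (140 − 85) × 59.7 / (72 × 2.3) × 0.85 = 3283.5 / 165.60 × 0.85 ≈ 16.9 mL/min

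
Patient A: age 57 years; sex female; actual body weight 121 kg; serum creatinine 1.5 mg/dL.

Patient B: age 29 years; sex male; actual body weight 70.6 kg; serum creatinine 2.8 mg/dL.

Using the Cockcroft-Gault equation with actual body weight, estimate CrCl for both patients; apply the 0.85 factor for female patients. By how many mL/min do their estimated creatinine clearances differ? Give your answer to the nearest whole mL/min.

40 mL/min

Patient A: CrCl = (140 − 57) × 121 / (72 × 1.5) × 0.85 = 10043.0 / 108.00 × 0.85 ≈ 79.0 mL/min
Patient B: CrCl = (140 − 29) × 70.6 / (72 × 2.8) = 7836.6 / 201.60 ≈ 38.9 mL/min
|79.0 − 38.9| = 40.1 mL/min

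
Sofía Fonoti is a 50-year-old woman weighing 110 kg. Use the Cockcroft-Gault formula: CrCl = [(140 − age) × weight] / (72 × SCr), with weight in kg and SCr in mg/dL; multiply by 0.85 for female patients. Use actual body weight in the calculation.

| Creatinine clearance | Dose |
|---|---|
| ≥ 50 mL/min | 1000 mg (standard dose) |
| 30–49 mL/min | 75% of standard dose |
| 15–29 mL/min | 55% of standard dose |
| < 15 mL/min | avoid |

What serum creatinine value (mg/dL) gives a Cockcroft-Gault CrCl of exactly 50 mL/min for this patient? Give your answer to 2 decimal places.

2.34 mg/dL

Standard dose requires CrCl ≥ 50 mL/min.
Set (140 − 50) × 110 × 0.85 / (72 × SCr) = 50
SCr = (140 − 50) × 110 × 0.85 / (72 × 50) = 2.337 mg/dL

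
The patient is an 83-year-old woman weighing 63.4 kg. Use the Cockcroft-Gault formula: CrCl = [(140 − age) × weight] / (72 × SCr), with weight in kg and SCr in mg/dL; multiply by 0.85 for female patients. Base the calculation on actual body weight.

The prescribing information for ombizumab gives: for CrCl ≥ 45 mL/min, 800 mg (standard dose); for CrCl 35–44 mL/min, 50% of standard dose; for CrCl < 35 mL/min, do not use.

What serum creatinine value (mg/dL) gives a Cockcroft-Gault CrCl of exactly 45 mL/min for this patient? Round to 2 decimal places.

Standard dose requires CrCl ≥ 45 mL/min.
Set (140 − 83) × 63.4 × 0.85 / (72 × SCr) = 45
SCr = (140 − 83) × 63.4 × 0.85 / (72 × 45) = 0.948 mg/dL

0.95 mg/dL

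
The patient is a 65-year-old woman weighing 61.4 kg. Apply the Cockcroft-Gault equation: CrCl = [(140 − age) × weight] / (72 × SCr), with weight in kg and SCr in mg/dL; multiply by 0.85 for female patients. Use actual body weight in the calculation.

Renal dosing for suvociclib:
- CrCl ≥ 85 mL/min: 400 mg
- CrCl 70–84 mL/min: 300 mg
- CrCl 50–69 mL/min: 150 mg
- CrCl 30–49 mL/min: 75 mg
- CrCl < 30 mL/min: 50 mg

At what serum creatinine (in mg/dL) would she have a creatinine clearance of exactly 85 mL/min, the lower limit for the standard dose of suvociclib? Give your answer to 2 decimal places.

Standard dose requires CrCl ≥ 85 mL/min.
Set (140 − 65) × 61.4 × 0.85 / (72 × SCr) = 85
SCr = (140 − 65) × 61.4 × 0.85 / (72 × 85) = 0.640 mg/dL

0.64 mg/dL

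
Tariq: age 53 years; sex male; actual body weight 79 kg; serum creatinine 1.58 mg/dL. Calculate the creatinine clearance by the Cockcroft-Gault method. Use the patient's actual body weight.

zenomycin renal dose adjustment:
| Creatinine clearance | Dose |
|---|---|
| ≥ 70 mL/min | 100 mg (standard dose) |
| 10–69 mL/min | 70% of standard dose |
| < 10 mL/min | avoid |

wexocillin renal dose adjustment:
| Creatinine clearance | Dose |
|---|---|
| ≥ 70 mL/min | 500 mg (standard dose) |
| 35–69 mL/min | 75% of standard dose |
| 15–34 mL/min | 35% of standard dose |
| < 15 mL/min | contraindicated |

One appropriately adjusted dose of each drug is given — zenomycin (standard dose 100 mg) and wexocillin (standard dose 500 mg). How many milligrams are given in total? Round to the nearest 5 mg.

CrCl = (140 − 53) × 79 / (72 × 1.58) = 6873.0 / 113.76 ≈ 60.4 mL/min
CrCl ≈ 60 mL/min.
zenomycin: 10–69 mL/min → 70% of 100 mg = 70 mg.
wexocillin: 35–69 mL/min → 75% of 500 mg = 375 mg.
Total = 70 + 375 = 445 mg.

445 mg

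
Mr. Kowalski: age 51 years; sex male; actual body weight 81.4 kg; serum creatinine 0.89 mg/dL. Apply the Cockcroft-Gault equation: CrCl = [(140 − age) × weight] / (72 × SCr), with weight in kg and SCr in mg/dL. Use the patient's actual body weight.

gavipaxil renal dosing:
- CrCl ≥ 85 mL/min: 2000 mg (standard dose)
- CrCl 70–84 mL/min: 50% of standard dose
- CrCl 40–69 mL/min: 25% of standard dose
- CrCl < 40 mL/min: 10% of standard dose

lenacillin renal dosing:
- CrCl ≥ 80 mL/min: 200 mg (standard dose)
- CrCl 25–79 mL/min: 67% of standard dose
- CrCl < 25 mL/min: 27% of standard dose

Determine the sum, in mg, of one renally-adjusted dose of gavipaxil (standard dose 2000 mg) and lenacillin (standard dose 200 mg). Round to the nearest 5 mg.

2200 mg

CrCl = (140 − 51) × 81.4 / (72 × 0.89) = 7244.6 / 64.08 ≈ 113.1 mL/min
CrCl ≈ 113 mL/min.
gavipaxil: ≥ 85 mL/min → 100% of 2000 mg = 2000 mg.
lenacillin: ≥ 80 mL/min → 100% of 200 mg = 200 mg.
Total = 2000 + 200 = 2200 mg.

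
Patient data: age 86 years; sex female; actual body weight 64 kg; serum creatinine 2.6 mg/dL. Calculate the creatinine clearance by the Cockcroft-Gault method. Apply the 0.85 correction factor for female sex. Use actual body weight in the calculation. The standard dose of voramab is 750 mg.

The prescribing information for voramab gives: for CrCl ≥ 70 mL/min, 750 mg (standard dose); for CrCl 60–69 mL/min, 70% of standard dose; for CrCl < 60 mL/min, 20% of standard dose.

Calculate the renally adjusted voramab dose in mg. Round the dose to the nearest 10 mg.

CrCl = (140 − 86) × 64 / (72 × 2.6) × 0.85 = 3456.0 / 187.20 × 0.85 ≈ 15.7 mL/min
CrCl ≈ 16 mL/min → bracket < 60 mL/min.
20% of 750 mg = 150 mg

150 mg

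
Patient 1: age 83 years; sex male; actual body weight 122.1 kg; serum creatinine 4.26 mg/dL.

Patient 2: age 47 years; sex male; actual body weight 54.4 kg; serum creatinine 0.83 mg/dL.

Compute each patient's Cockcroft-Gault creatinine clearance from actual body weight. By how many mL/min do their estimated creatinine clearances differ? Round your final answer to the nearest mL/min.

Patient 1: CrCl = (140 − 83) × 122.1 / (72 × 4.26) = 6959.7 / 306.72 ≈ 22.7 mL/min
Patient 2: CrCl = (140 − 47) × 54.4 / (72 × 0.83) = 5059.2 / 59.76 ≈ 84.7 mL/min
|22.7 − 84.7| = 62.0 mL/min

62 mL/min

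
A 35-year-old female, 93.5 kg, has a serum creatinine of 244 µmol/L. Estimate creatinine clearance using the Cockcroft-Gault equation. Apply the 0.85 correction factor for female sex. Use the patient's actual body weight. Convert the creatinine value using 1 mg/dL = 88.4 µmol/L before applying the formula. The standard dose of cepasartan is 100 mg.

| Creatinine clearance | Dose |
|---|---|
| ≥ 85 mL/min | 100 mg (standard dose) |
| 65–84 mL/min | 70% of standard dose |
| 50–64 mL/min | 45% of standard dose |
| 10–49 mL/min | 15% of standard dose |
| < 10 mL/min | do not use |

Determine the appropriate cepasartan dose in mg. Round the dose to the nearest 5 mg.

15 mg

SCr = 244 / 88.4 = 2.76 mg/dL
CrCl = (140 − 35) × 93.5 / (72 × 2.76) × 0.85 = 9817.5 / 198.72 × 0.85 ≈ 42.0 mL/min
CrCl ≈ 42 mL/min → bracket 10–49 mL/min.
15% of 100 mg = 15 mg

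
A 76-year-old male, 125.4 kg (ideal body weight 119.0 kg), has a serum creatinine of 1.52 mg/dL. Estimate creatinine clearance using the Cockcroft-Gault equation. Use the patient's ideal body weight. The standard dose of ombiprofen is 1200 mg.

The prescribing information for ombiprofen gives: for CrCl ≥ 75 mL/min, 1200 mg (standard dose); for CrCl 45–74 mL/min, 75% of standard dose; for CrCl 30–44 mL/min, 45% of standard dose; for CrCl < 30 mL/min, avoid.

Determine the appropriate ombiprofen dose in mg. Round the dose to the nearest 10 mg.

900 mg

CrCl = (140 − 76) × 119 / (72 × 1.52) = 7616.0 / 109.44 ≈ 69.6 mL/min
CrCl ≈ 70 mL/min → bracket 45–74 mL/min.
75% of 1200 mg = 900 mg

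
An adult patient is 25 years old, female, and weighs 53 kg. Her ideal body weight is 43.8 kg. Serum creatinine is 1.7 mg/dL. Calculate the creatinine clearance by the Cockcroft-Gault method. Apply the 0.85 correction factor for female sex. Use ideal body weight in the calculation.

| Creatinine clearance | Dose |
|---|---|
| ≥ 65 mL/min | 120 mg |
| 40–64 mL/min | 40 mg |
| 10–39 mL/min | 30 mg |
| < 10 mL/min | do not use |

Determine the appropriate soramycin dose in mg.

CrCl = (140 − 25) × 43.8 / (72 × 1.7) × 0.85 = 5037.0 / 122.40 × 0.85 ≈ 35.0 mL/min
CrCl ≈ 35 mL/min → bracket 10–39 mL/min.
Dose for this bracket: 30 mg.

30 mg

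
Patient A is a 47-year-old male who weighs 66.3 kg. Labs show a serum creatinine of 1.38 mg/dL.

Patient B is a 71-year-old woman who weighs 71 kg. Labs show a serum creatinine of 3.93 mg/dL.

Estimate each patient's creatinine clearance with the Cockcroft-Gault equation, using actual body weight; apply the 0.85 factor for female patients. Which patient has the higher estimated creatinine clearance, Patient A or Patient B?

Patient A: CrCl = (140 − 47) × 66.3 / (72 × 1.38) = 6165.9 / 99.36 ≈ 62.1 mL/min
Patient B: CrCl = (140 − 71) × 71 / (72 × 3.93) × 0.85 = 4899.0 / 282.96 × 0.85 ≈ 14.7 mL/min
62.1 vs 14.7 mL/min → Patient A is higher.

Patient A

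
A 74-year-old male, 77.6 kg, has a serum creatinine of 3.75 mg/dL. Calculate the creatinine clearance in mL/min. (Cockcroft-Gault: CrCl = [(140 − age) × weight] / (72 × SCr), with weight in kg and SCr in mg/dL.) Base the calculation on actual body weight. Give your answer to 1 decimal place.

19.0 mL/min

CrCl = (140 − 74) × 77.6 / (72 × 3.75) = 5121.6 / 270.00 ≈ 19.0 mL/min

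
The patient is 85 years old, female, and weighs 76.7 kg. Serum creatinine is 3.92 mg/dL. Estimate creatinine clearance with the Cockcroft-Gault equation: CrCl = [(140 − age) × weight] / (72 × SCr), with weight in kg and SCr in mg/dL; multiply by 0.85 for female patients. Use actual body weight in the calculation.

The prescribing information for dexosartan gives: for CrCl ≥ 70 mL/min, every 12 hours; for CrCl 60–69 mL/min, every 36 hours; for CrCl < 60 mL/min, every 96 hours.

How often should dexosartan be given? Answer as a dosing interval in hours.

every 96 hours

CrCl = (140 − 85) × 76.7 / (72 × 3.92) × 0.85 = 4218.5 / 282.24 × 0.85 ≈ 12.7 mL/min
CrCl ≈ 13 mL/min → bracket < 60 mL/min → every 96 hours.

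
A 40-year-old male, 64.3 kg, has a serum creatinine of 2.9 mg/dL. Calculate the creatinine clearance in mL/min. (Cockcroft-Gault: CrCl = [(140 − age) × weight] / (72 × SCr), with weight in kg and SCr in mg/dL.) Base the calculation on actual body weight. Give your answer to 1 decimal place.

CrCl = (140 − 40) × 64.3 / (72 × 2.9) = 6430.0 / 208.80 ≈ 30.8 mL/min

30.8 mL/min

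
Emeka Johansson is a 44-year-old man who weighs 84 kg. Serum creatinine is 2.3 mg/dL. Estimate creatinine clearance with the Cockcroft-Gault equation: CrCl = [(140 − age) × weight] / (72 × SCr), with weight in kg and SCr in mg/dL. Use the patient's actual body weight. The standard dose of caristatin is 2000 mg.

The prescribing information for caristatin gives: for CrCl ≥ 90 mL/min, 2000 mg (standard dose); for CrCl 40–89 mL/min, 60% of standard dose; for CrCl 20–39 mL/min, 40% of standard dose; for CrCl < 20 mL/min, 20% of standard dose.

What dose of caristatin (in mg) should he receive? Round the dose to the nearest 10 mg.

1200 mg

CrCl = (140 − 44) × 84 / (72 × 2.3) = 8064.0 / 165.60 ≈ 48.7 mL/min
CrCl ≈ 49 mL/min → bracket 40–89 mL/min.
60% of 2000 mg = 1200 mg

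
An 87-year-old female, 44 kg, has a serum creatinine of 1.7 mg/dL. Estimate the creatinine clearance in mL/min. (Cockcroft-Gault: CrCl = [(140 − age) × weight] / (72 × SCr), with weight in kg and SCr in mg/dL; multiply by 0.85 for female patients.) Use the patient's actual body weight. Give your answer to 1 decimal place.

16.2 mL/min

CrCl = (140 − 87) × 44 / (72 × 1.7) × 0.85 = 2332.0 / 122.40 × 0.85 ≈ 16.2 mL/min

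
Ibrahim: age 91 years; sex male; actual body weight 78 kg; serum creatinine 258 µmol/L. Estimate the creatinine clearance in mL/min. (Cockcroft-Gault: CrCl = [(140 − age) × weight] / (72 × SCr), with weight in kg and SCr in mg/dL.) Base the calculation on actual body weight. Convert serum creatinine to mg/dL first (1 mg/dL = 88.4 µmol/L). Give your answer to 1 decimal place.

18.2 mL/min

SCr = 258 / 88.4 = 2.919 mg/dL
CrCl = (140 − 91) × 78 / (72 × 2.919) = 3822.0 / 210.17 ≈ 18.2 mL/min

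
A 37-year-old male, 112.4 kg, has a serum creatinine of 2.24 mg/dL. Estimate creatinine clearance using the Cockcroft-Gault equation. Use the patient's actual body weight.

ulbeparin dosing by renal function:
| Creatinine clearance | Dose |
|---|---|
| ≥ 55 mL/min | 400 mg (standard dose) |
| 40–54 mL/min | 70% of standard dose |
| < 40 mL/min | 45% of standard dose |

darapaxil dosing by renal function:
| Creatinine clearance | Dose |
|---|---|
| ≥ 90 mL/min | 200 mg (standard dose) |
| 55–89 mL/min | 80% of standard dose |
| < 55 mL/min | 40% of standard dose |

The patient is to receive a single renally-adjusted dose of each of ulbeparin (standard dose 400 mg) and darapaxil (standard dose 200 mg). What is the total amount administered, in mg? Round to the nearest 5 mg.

CrCl = (140 − 37) × 112.4 / (72 × 2.24) = 11577.2 / 161.28 ≈ 71.8 mL/min
CrCl ≈ 72 mL/min.
ulbeparin: ≥ 55 mL/min → 100% of 400 mg = 400 mg.
darapaxil: 55–89 mL/min → 80% of 200 mg = 160 mg.
Total = 400 + 160 = 560 mg.

560 mg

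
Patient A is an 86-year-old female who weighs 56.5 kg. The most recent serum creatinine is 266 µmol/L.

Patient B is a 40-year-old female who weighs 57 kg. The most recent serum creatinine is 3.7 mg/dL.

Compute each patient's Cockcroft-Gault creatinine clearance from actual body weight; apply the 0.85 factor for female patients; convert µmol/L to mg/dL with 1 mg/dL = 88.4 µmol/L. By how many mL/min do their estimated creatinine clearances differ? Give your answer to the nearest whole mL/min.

Patient A: SCr = 266 / 88.4 = 3.009 mg/dL
Patient A: CrCl = (140 − 86) × 56.5 / (72 × 3.009) × 0.85 = 3051.0 / 216.65 × 0.85 ≈ 12.0 mL/min
Patient B: CrCl = (140 − 40) × 57 / (72 × 3.7) × 0.85 = 5700.0 / 266.40 × 0.85 ≈ 18.2 mL/min
|12.0 − 18.2| = 6.2 mL/min

6 mL/min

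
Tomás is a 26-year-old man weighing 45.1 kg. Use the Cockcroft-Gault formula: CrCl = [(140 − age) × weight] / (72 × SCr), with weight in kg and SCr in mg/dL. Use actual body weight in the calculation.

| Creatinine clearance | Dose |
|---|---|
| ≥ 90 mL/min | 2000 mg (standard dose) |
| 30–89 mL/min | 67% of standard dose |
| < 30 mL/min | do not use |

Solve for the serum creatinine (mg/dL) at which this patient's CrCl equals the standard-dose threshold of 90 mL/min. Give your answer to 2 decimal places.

Standard dose requires CrCl ≥ 90 mL/min.
Set (140 − 26) × 45.1 / (72 × SCr) = 90
SCr = (140 − 26) × 45.1 / (72 × 90) = 0.793 mg/dL

0.79 mg/dL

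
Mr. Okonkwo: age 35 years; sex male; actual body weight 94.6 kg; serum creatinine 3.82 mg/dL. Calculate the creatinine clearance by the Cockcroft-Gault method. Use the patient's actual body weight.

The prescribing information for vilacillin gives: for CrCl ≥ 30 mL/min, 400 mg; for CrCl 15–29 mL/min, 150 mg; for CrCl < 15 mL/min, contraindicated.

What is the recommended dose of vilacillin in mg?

400 mg

CrCl = (140 − 35) × 94.6 / (72 × 3.82) = 9933.0 / 275.04 ≈ 36.1 mL/min
CrCl ≈ 36 mL/min → bracket ≥ 30 mL/min.
Dose for this bracket: 400 mg.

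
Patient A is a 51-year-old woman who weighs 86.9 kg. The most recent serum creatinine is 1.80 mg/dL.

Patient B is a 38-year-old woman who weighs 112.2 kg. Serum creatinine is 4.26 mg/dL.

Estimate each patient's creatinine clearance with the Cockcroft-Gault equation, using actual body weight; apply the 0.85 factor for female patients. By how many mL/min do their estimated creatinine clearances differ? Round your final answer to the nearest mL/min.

19 mL/min

Patient A: CrCl = (140 − 51) × 86.9 / (72 × 1.8) × 0.85 = 7734.1 / 129.60 × 0.85 ≈ 50.7 mL/min
Patient B: CrCl = (140 − 38) × 112.2 / (72 × 4.26) × 0.85 = 11444.4 / 306.72 × 0.85 ≈ 31.7 mL/min
|50.7 − 31.7| = 19.0 mL/min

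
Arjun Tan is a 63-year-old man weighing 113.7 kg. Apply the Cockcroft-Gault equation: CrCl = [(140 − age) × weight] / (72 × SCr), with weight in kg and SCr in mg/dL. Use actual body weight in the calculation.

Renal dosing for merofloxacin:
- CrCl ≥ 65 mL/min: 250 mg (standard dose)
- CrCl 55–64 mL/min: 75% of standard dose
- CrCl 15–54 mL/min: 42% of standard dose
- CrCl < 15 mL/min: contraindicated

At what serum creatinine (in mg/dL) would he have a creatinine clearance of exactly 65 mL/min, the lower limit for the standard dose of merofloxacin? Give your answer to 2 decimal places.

Standard dose requires CrCl ≥ 65 mL/min.
Set (140 − 63) × 113.7 / (72 × SCr) = 65
SCr = (140 − 63) × 113.7 / (72 × 65) = 1.871 mg/dL

1.87 mg/dL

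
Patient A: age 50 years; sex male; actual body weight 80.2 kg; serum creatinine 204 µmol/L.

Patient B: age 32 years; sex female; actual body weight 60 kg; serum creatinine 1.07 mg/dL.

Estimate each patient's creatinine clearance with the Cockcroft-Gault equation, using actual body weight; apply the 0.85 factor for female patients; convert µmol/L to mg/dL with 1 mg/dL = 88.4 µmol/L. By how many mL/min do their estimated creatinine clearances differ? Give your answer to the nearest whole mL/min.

Patient A: SCr = 204 / 88.4 = 2.308 mg/dL
Patient A: CrCl = (140 − 50) × 80.2 / (72 × 2.308) = 7218.0 / 166.18 ≈ 43.4 mL/min
Patient B: CrCl = (140 − 32) × 60 / (72 × 1.07) × 0.85 = 6480.0 / 77.04 × 0.85 ≈ 71.5 mL/min
|43.4 − 71.5| = 28.1 mL/min

28 mL/min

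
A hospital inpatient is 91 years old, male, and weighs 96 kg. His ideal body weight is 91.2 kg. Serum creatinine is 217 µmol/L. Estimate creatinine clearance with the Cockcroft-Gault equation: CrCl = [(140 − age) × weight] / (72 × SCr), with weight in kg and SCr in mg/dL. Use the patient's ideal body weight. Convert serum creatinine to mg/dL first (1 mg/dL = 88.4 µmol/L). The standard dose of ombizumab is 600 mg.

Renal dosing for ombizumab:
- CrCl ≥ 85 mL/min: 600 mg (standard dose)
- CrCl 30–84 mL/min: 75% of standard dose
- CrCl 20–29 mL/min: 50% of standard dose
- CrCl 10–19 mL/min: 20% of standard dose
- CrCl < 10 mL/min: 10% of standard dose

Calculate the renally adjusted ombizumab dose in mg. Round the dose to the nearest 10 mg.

SCr = 217 / 88.4 = 2.455 mg/dL
CrCl = (140 − 91) × 91.2 / (72 × 2.455) = 4468.8 / 176.76 ≈ 25.3 mL/min
CrCl ≈ 25 mL/min → bracket 20–29 mL/min.
50% of 600 mg = 300 mg

300 mg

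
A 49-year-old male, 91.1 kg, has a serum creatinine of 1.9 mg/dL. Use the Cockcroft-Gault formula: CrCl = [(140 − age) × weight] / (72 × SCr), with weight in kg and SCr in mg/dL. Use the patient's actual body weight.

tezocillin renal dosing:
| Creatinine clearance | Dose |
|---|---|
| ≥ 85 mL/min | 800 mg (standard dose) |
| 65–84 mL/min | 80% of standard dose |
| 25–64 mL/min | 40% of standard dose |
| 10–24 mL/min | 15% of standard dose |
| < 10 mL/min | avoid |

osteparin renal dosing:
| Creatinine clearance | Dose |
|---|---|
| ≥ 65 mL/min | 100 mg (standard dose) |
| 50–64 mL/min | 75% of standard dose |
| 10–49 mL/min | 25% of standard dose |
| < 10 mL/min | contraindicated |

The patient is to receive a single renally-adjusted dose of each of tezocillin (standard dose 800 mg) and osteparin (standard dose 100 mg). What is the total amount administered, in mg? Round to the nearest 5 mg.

395 mg

CrCl = (140 − 49) × 91.1 / (72 × 1.9) = 8290.1 / 136.80 ≈ 60.6 mL/min
CrCl ≈ 61 mL/min.
tezocillin: 25–64 mL/min → 40% of 800 mg = 320 mg.
osteparin: 50–64 mL/min → 75% of 100 mg = 75 mg.
Total = 320 + 75 = 395 mg.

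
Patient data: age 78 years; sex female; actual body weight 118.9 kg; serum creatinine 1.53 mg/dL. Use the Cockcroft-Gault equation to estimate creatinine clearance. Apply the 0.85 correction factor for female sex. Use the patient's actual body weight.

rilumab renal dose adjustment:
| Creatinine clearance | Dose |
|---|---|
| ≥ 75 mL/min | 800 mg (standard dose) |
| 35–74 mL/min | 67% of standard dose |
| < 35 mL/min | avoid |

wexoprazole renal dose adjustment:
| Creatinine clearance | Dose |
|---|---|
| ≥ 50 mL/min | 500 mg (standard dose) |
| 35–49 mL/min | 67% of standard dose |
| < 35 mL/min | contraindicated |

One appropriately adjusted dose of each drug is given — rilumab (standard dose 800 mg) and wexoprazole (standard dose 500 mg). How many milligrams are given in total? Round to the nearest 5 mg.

CrCl = (140 − 78) × 118.9 / (72 × 1.53) × 0.85 = 7371.8 / 110.16 × 0.85 ≈ 56.9 mL/min
CrCl ≈ 57 mL/min.
rilumab: 35–74 mL/min → 67% of 800 mg = 536 mg.
wexoprazole: ≥ 50 mL/min → 100% of 500 mg = 500 mg.
Total = 536 + 500 = 1036 mg.

1035 mg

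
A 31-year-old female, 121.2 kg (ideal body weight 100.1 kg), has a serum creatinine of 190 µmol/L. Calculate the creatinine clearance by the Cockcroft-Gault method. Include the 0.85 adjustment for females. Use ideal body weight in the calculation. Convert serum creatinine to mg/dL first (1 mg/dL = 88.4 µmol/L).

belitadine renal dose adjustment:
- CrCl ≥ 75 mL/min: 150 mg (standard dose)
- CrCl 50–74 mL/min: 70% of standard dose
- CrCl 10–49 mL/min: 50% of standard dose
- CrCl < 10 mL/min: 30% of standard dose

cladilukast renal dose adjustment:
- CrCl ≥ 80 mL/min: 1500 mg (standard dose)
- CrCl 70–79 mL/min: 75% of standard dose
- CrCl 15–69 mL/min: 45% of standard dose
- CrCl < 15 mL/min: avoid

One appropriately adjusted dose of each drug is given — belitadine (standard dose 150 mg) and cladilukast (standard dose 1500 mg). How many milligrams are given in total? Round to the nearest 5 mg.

780 mg

SCr = 190 / 88.4 = 2.149 mg/dL
CrCl = (140 − 31) × 100.1 / (72 × 2.149) × 0.85 = 10910.9 / 154.73 × 0.85 ≈ 59.9 mL/min
CrCl ≈ 60 mL/min.
belitadine: 50–74 mL/min → 70% of 150 mg = 105 mg.
cladilukast: 15–69 mL/min → 45% of 1500 mg = 675 mg.
Total = 105 + 675 = 780 mg.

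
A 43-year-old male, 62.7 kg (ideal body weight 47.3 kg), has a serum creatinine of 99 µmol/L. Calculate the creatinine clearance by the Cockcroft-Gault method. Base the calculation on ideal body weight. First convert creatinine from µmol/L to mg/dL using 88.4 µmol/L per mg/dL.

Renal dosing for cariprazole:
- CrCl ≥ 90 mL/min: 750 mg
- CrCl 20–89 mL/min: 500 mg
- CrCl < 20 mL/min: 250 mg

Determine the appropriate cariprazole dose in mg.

500 mg

SCr = 99 / 88.4 = 1.12 mg/dL
CrCl = (140 − 43) × 47.3 / (72 × 1.12) = 4588.1 / 80.64 ≈ 56.9 mL/min
CrCl ≈ 57 mL/min → bracket 20–89 mL/min.
Dose for this bracket: 500 mg.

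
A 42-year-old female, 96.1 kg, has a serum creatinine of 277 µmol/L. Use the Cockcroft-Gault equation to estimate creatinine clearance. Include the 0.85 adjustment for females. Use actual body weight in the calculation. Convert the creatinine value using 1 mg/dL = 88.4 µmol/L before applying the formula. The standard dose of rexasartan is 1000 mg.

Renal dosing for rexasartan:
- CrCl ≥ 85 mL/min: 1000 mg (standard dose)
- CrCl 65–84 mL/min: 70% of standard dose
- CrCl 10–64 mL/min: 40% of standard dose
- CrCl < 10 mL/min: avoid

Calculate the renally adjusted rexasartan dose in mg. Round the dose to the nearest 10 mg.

SCr = 277 / 88.4 = 3.133 mg/dL
CrCl = (140 − 42) × 96.1 / (72 × 3.133) × 0.85 = 9417.8 / 225.58 × 0.85 ≈ 35.5 mL/min
CrCl ≈ 35 mL/min → bracket 10–64 mL/min.
40% of 1000 mg = 400 mg

400 mg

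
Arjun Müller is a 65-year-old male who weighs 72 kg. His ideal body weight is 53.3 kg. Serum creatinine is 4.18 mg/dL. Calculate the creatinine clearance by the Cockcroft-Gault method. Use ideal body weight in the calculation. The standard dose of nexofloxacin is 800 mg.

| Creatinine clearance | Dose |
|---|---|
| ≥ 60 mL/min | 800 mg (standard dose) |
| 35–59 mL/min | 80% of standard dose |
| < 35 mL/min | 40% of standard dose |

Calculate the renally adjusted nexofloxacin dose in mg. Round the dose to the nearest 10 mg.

320 mg

CrCl = (140 − 65) × 53.3 / (72 × 4.18) = 3997.5 / 300.96 ≈ 13.3 mL/min
CrCl ≈ 13 mL/min → bracket < 35 mL/min.
40% of 800 mg = 320 mg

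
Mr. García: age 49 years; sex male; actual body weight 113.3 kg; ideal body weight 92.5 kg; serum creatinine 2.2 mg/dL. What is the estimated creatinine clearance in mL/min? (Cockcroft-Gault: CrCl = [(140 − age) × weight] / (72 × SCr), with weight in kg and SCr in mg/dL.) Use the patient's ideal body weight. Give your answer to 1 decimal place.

CrCl = (140 − 49) × 92.5 / (72 × 2.2) = 8417.5 / 158.40 ≈ 53.1 mL/min

53.1 mL/min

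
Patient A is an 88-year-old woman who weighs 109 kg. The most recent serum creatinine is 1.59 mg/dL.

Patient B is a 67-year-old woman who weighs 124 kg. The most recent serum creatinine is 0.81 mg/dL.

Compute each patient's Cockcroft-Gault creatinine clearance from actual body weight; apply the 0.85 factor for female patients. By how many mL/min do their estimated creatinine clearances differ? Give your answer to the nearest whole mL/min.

Patient A: CrCl = (140 − 88) × 109 / (72 × 1.59) × 0.85 = 5668.0 / 114.48 × 0.85 ≈ 42.1 mL/min
Patient B: CrCl = (140 − 67) × 124 / (72 × 0.81) × 0.85 = 9052.0 / 58.32 × 0.85 ≈ 131.9 mL/min
|42.1 − 131.9| = 89.8 mL/min

90 mL/min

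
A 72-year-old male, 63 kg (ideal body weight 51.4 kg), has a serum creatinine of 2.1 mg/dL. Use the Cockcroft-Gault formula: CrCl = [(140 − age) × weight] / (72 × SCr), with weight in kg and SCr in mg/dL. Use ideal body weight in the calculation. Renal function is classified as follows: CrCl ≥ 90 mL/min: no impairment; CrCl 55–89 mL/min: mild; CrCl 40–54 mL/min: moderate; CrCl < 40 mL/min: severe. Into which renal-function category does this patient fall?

CrCl = (140 − 72) × 51.4 / (72 × 2.1) = 3495.2 / 151.20 ≈ 23.1 mL/min
23 mL/min falls in the 'severe' range.

severe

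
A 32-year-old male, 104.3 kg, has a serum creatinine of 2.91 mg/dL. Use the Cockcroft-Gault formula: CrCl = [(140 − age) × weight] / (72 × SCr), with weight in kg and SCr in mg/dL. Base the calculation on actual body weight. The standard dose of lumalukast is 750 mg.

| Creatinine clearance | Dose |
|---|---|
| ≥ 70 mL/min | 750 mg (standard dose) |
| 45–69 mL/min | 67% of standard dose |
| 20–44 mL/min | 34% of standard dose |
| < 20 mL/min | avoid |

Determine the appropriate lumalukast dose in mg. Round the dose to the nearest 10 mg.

500 mg

CrCl = (140 − 32) × 104.3 / (72 × 2.91) = 11264.4 / 209.52 ≈ 53.8 mL/min
CrCl ≈ 54 mL/min → bracket 45–69 mL/min.
67% of 750 mg = 502.5 mg → 500 mg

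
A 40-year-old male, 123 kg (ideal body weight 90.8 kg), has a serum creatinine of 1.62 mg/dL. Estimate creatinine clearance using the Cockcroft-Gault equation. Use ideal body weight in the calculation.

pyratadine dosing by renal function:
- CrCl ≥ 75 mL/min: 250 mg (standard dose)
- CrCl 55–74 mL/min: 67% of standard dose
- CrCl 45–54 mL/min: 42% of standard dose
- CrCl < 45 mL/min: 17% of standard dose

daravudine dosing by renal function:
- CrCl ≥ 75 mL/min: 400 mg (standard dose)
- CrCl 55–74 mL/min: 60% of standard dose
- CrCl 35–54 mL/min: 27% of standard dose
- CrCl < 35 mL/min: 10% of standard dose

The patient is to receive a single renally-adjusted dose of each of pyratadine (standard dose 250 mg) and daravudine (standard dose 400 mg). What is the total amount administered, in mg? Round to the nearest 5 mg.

CrCl = (140 − 40) × 90.8 / (72 × 1.62) = 9080.0 / 116.64 ≈ 77.8 mL/min
CrCl ≈ 78 mL/min.
pyratadine: ≥ 75 mL/min → 100% of 250 mg = 250 mg.
daravudine: ≥ 75 mL/min → 100% of 400 mg = 400 mg.
Total = 250 + 400 = 650 mg.

650 mg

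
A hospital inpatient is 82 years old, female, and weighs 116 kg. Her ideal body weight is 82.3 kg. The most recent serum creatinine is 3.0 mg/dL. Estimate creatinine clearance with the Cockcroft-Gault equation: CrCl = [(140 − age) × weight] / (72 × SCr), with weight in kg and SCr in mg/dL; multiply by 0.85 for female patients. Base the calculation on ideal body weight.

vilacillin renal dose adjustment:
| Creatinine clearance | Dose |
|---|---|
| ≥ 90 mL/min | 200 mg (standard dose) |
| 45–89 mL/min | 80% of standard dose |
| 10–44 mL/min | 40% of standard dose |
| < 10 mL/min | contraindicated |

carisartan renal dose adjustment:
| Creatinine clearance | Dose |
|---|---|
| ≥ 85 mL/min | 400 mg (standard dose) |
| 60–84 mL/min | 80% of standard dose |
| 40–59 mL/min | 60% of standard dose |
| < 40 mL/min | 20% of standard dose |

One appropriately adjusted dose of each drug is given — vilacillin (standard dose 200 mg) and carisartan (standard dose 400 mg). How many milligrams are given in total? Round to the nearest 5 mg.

CrCl = (140 − 82) × 82.3 / (72 × 3) × 0.85 = 4773.4 / 216.00 × 0.85 ≈ 18.8 mL/min
CrCl ≈ 19 mL/min.
vilacillin: 10–44 mL/min → 40% of 200 mg = 80 mg.
carisartan: < 40 mL/min → 20% of 400 mg = 80 mg.
Total = 80 + 80 = 160 mg.

160 mg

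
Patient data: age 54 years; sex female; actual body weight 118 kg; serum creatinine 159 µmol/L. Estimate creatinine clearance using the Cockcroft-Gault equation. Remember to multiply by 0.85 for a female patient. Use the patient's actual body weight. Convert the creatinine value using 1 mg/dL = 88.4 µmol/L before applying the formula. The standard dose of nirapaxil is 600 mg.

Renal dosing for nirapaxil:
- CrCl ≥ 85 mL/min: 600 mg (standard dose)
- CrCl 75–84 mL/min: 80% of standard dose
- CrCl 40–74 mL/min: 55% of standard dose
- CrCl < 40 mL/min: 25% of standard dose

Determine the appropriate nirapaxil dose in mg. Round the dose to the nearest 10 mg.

330 mg

SCr = 159 / 88.4 = 1.799 mg/dL
CrCl = (140 − 54) × 118 / (72 × 1.799) × 0.85 = 10148.0 / 129.53 × 0.85 ≈ 66.6 mL/min
CrCl ≈ 67 mL/min → bracket 40–74 mL/min.
55% of 600 mg = 330 mg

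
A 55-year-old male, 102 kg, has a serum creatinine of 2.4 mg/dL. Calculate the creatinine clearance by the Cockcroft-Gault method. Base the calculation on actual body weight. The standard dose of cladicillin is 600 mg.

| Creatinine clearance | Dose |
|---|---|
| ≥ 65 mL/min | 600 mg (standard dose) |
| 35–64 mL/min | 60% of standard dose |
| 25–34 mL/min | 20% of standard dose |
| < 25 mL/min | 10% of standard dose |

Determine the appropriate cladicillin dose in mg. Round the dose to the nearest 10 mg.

CrCl = (140 − 55) × 102 / (72 × 2.4) = 8670.0 / 172.80 ≈ 50.2 mL/min
CrCl ≈ 50 mL/min → bracket 35–64 mL/min.
60% of 600 mg = 360 mg

360 mg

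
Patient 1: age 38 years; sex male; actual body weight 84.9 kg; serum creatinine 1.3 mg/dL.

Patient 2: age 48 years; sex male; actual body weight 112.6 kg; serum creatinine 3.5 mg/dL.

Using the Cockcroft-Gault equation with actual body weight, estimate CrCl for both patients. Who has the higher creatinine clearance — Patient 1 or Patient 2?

Patient 1: CrCl = (140 − 38) × 84.9 / (72 × 1.3) = 8659.8 / 93.60 ≈ 92.5 mL/min
Patient 2: CrCl = (140 − 48) × 112.6 / (72 × 3.5) = 10359.2 / 252.00 ≈ 41.1 mL/min
92.5 vs 41.1 mL/min → Patient 1 is higher.

Patient 1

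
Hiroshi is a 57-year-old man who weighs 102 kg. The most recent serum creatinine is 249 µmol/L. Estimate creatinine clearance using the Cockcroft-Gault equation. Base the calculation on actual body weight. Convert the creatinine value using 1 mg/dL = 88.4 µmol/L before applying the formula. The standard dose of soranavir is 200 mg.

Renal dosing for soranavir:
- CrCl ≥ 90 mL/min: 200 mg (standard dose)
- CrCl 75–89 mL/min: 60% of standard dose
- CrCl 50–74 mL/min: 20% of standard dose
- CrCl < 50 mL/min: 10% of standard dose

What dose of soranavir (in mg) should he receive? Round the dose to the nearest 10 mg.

20 mg

SCr = 249 / 88.4 = 2.817 mg/dL
CrCl = (140 − 57) × 102 / (72 × 2.817) = 8466.0 / 202.82 ≈ 41.7 mL/min
CrCl ≈ 42 mL/min → bracket < 50 mL/min.
10% of 200 mg = 20 mg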